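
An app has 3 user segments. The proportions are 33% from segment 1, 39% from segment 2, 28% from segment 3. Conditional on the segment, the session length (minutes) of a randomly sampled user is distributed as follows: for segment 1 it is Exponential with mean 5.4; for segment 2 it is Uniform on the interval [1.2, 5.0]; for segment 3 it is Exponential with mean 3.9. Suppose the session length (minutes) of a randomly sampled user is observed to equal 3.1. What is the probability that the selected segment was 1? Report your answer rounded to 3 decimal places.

0.203

Likelihoods f(3.1 | ·): 1: 0.104301; 2: 0.263158; 3: 0.115805.
Posterior ∝ prior × likelihood. Numerator for 1: 0.33·0.104301 = 0.0344194.
Normalizing constant: 0.33·0.104301 + 0.39·0.263158 + 0.28·0.115805 = 0.169476.
P(1 | observation) = 0.0344194 / 0.169476 = 0.203093.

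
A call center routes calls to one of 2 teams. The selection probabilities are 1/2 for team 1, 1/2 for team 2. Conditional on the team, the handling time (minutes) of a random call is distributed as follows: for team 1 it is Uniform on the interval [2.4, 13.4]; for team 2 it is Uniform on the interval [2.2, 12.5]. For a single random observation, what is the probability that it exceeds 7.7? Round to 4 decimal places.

0.4921

Conditional on each team, P(X > 7.7): 1: 0.518182; 2: 0.466019.
By total probability, P(X > 7.7) = 0.5·0.518182 + 0.5·0.466019 = 0.492101.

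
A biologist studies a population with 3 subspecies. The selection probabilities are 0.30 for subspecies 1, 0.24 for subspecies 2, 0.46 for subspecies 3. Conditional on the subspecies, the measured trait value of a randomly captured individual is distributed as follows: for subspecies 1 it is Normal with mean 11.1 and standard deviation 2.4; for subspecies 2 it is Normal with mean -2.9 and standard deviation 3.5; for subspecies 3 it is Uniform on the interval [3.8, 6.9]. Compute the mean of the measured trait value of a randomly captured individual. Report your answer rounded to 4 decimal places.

5.0950

Component means — 1: 11.1; 2: -2.9; 3: 5.35.
E[X] = 0.3·11.1 + 0.24·-2.9 + 0.46·5.35 = 5.095.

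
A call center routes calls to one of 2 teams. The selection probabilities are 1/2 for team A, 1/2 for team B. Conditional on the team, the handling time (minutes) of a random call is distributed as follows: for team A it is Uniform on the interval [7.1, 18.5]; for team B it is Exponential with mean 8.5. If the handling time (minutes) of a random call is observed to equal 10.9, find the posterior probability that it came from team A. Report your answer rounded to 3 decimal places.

Likelihoods f(10.9 | ·): A: 0.0877193; B: 0.0326334.
Posterior ∝ prior × likelihood. Numerator for A: 0.5·0.0877193 = 0.0438596.
Normalizing constant: 0.5·0.0877193 + 0.5·0.0326334 = 0.0601763.
P(A | observation) = 0.0438596 / 0.0601763 = 0.728852.

0.729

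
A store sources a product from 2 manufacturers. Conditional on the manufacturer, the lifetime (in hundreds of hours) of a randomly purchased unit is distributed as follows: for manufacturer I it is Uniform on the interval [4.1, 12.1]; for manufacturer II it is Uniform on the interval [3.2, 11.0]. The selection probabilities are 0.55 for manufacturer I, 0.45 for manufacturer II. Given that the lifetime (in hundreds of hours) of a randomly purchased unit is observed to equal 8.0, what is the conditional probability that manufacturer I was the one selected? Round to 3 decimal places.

0.544

Likelihoods f(8.0 | ·): I: 0.125; II: 0.128205.
Posterior ∝ prior × likelihood. Numerator for I: 0.55·0.125 = 0.06875.
Normalizing constant: 0.55·0.125 + 0.45·0.128205 = 0.126442.
P(I | observation) = 0.06875 / 0.126442 = 0.543726.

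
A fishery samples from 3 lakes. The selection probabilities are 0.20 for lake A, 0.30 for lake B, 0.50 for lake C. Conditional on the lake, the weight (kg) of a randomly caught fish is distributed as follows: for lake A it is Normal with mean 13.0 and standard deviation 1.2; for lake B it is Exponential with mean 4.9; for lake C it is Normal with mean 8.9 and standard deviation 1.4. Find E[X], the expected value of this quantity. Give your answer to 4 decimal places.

8.5200

Component means — A: 13; B: 4.9; C: 8.9.
E[X] = 0.2·13 + 0.3·4.9 + 0.5·8.9 = 8.52.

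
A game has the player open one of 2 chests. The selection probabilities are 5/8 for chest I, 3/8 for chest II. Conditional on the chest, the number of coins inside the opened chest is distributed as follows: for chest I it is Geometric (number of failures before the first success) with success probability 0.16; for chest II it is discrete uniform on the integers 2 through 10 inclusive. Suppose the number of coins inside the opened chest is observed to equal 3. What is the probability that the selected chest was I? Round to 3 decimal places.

0.587

Likelihoods P(X=3 | ·): I: 0.0948326; II: 0.111111.
Posterior ∝ prior × likelihood. Numerator for I: 0.625·0.0948326 = 0.0592704.
Normalizing constant: 0.625·0.0948326 + 0.375·0.111111 = 0.100937.
P(I | observation) = 0.0592704 / 0.100937 = 0.587202.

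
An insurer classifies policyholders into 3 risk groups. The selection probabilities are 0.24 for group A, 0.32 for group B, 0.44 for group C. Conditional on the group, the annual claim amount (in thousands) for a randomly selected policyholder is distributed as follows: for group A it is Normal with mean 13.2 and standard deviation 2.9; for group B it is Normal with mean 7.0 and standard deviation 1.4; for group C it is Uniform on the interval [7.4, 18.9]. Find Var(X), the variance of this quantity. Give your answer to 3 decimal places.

15.773

Per component, A: μ=13.2, E[X²]=182.65; B: μ=7, E[X²]=50.96; C: μ=13.15, E[X²]=183.943.
E[X] = 0.24·13.2 + 0.32·7 + 0.44·13.15 = 11.194.
E[X²] = 0.24·182.65 + 0.32·50.96 + 0.44·183.943 = 141.078.
Var(X) = E[X²] − (E[X])² = 141.078 − 125.306 = 15.7726.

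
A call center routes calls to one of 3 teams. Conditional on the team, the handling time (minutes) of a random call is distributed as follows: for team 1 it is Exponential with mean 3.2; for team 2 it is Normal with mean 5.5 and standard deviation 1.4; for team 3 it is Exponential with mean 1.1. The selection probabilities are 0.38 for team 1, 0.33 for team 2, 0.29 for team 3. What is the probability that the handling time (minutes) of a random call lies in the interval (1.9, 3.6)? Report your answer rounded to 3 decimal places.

0.154

Conditional on each team, P(1.9 < X < 3.6): 1: 0.2276; 2: 0.0823039; 3: 0.139866.
By total probability, P(1.9 < X < 3.6) = 0.38·0.2276 + 0.33·0.0823039 + 0.29·0.139866 = 0.154209.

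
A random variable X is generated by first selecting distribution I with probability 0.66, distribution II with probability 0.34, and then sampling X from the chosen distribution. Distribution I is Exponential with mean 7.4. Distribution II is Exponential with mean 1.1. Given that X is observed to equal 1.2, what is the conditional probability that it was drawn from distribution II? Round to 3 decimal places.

Likelihoods f(1.2 | ·): I: 0.114906; II: 0.305374.
Posterior ∝ prior × likelihood. Numerator for II: 0.34·0.305374 = 0.103827.
Normalizing constant: 0.66·0.114906 + 0.34·0.305374 = 0.179665.
P(II | observation) = 0.103827 / 0.179665 = 0.577893.

0.578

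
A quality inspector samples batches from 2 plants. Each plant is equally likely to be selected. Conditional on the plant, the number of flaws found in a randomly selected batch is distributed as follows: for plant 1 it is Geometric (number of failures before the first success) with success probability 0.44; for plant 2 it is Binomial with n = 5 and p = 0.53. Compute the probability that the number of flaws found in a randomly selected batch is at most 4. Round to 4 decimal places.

0.9516

Conditional on each plant, P(X ≤ 4): 1: 0.944927; 2: 0.95818.
By total probability, P(X ≤ 4) = 0.5·0.944927 + 0.5·0.95818 = 0.951554.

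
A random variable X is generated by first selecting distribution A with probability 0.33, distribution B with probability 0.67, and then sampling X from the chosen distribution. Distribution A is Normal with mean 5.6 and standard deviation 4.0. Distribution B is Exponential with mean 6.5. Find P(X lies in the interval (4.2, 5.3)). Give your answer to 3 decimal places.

0.090

Conditional on each component, P(4.2 < X < 5.3): A: 0.106938; B: 0.0815884.
By total probability, P(4.2 < X < 5.3) = 0.33·0.106938 + 0.67·0.0815884 = 0.0899538.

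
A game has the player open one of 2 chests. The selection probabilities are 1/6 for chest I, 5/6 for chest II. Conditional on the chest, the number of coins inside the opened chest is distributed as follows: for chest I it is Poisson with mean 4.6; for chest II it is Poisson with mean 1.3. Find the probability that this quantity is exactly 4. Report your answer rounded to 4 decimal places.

Conditional on each chest, P(X = 4): I: 0.187528; II: 0.0324324.
By total probability, P(X = 4) = 0.166667·0.187528 + 0.833333·0.0324324 = 0.0582816.

0.0583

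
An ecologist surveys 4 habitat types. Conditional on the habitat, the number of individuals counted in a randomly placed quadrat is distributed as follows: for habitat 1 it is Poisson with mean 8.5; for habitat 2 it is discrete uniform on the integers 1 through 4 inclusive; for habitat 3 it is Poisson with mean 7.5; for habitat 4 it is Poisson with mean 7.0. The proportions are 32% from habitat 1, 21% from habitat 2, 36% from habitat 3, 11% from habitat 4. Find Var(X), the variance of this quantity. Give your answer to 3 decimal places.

Per component, 1: μ=8.5, E[X²]=80.75; 2: μ=2.5, E[X²]=7.5; 3: μ=7.5, E[X²]=63.75; 4: μ=7, E[X²]=56.
E[X] = 0.32·8.5 + 0.21·2.5 + 0.36·7.5 + 0.11·7 = 6.715.
E[X²] = 0.32·80.75 + 0.21·7.5 + 0.36·63.75 + 0.11·56 = 56.525.
Var(X) = E[X²] − (E[X])² = 56.525 − 45.0912 = 11.4338.

11.434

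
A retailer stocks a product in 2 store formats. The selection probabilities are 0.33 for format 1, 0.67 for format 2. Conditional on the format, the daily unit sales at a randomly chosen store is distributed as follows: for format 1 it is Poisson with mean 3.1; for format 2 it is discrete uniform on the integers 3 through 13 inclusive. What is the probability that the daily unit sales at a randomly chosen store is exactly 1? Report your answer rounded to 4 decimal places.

Conditional on each format, P(X = 1): 1: 0.139653; 2: 0.
By total probability, P(X = 1) = 0.33·0.139653 + 0.67·0 = 0.0460853.

0.0461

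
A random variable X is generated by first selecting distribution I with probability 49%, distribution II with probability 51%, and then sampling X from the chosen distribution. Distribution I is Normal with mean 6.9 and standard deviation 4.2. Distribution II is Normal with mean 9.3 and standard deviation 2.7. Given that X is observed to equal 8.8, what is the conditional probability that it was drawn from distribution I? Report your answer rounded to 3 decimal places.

Likelihoods f(8.8 | ·): I: 0.0857476; II: 0.145244.
Posterior ∝ prior × likelihood. Numerator for I: 0.49·0.0857476 = 0.0420163.
Normalizing constant: 0.49·0.0857476 + 0.51·0.145244 = 0.116091.
P(I | observation) = 0.0420163 / 0.116091 = 0.361926.

0.362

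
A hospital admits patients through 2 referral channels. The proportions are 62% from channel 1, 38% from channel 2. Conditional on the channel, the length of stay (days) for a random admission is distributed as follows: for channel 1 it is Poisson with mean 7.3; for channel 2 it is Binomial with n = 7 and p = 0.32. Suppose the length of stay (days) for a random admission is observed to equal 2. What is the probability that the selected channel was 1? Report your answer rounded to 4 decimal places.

0.0859

Likelihoods P(X=2 | ·): 1: 0.0179997; 2: 0.312654.
Posterior ∝ prior × likelihood. Numerator for 1: 0.62·0.0179997 = 0.0111598.
Normalizing constant: 0.62·0.0179997 + 0.38·0.312654 = 0.129968.
P(1 | observation) = 0.0111598 / 0.129968 = 0.0858658.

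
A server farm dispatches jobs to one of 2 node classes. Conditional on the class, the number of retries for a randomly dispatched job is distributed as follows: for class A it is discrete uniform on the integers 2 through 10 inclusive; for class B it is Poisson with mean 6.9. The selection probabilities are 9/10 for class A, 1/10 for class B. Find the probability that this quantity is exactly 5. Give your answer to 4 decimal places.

0.1131

Conditional on each class, P(X = 5): A: 0.111111; B: 0.131351.
By total probability, P(X = 5) = 0.9·0.111111 + 0.1·0.131351 = 0.113135.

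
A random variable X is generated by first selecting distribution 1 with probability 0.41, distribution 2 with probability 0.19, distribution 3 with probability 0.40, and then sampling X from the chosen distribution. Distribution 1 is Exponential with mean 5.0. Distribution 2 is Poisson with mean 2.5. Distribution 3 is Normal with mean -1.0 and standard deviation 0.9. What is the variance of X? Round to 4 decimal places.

Per component, 1: μ=5, E[X²]=50; 2: μ=2.5, E[X²]=8.75; 3: μ=-1, E[X²]=1.81.
E[X] = 0.41·5 + 0.19·2.5 + 0.4·-1 = 2.125.
E[X²] = 0.41·50 + 0.19·8.75 + 0.4·1.81 = 22.8865.
Var(X) = E[X²] − (E[X])² = 22.8865 − 4.51562 = 18.3709.

18.3709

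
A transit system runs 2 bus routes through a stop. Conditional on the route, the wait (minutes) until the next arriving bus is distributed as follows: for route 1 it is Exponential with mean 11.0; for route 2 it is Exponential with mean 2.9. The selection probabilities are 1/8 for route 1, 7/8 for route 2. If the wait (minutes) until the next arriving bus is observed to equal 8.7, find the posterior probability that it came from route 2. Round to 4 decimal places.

Likelihoods f(8.7 | ·): 1: 0.0412211; 2: 0.017168.
Posterior ∝ prior × likelihood. Numerator for 2: 0.875·0.017168 = 0.015022.
Normalizing constant: 0.125·0.0412211 + 0.875·0.017168 = 0.0201746.
P(2 | observation) = 0.015022 / 0.0201746 = 0.744598.

0.7446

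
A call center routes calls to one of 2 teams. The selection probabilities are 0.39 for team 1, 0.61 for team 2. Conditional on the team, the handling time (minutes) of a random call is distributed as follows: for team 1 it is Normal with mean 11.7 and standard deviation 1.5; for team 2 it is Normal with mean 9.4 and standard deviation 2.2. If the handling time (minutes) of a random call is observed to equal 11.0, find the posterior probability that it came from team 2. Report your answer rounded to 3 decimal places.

0.477

Likelihoods f(11.0 | ·): 1: 0.238522; 2: 0.139198.
Posterior ∝ prior × likelihood. Numerator for 2: 0.61·0.139198 = 0.0849107.
Normalizing constant: 0.39·0.238522 + 0.61·0.139198 = 0.177934.
P(2 | observation) = 0.0849107 / 0.177934 = 0.477202.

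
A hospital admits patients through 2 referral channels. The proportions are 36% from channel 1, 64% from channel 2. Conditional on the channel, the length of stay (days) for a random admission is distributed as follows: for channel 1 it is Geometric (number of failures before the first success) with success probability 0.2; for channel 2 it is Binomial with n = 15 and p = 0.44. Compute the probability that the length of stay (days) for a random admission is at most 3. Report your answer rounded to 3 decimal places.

0.244

Conditional on each channel, P(X ≤ 3): 1: 0.5904; 2: 0.0498295.
By total probability, P(X ≤ 3) = 0.36·0.5904 + 0.64·0.0498295 = 0.244435.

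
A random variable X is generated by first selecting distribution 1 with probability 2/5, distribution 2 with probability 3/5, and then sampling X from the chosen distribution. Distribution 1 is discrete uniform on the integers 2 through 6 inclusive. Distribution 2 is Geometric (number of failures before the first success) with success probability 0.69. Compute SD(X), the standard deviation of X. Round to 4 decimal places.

2.0534

Per component, 1: μ=4, E[X²]=18; 2: μ=0.449275, E[X²]=0.852972.
E[X] = 0.4·4 + 0.6·0.449275 = 1.86957.
E[X²] = 0.4·18 + 0.6·0.852972 = 7.71178.
Var(X) = E[X²] − (E[X])² = 7.71178 − 3.49527 = 4.21651.
SD(X) = √4.21651 = 2.05341.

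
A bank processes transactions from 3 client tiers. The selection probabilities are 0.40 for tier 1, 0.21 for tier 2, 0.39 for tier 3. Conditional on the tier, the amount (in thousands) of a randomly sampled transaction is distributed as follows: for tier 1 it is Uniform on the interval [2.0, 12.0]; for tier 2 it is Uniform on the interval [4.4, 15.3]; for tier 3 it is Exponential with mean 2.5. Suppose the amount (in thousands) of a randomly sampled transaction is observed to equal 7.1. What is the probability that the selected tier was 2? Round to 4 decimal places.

0.2817

Likelihoods f(7.1 | ·): 1: 0.1; 2: 0.0917431; 3: 0.0233703.
Posterior ∝ prior × likelihood. Numerator for 2: 0.21·0.0917431 = 0.0192661.
Normalizing constant: 0.4·0.1 + 0.21·0.0917431 + 0.39·0.0233703 = 0.0683805.
P(2 | observation) = 0.0192661 / 0.0683805 = 0.281748.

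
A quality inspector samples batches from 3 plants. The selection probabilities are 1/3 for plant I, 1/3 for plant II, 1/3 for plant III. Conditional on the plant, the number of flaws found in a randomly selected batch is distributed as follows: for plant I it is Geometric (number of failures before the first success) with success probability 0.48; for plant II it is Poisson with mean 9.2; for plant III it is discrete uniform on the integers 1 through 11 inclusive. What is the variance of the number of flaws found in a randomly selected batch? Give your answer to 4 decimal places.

Per component, I: μ=1.08333, E[X²]=3.43056; II: μ=9.2, E[X²]=93.84; III: μ=6, E[X²]=46.
E[X] = 0.333333·1.08333 + 0.333333·9.2 + 0.333333·6 = 5.42778.
E[X²] = 0.333333·3.43056 + 0.333333·93.84 + 0.333333·46 = 47.7569.
Var(X) = E[X²] − (E[X])² = 47.7569 − 29.4608 = 18.2961.

18.2961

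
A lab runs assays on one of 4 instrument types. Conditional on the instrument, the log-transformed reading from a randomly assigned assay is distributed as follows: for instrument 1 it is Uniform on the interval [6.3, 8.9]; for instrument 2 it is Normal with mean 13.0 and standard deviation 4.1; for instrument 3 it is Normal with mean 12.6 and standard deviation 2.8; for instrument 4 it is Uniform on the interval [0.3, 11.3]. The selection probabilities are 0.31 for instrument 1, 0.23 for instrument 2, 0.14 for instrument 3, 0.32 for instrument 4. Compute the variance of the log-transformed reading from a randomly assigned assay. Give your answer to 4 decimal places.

Per component, 1: μ=7.6, E[X²]=58.3233; 2: μ=13, E[X²]=185.81; 3: μ=12.6, E[X²]=166.6; 4: μ=5.8, E[X²]=43.7233.
E[X] = 0.31·7.6 + 0.23·13 + 0.14·12.6 + 0.32·5.8 = 8.966.
E[X²] = 0.31·58.3233 + 0.23·185.81 + 0.14·166.6 + 0.32·43.7233 = 98.132.
Var(X) = E[X²] − (E[X])² = 98.132 − 80.3892 = 17.7428.

17.7428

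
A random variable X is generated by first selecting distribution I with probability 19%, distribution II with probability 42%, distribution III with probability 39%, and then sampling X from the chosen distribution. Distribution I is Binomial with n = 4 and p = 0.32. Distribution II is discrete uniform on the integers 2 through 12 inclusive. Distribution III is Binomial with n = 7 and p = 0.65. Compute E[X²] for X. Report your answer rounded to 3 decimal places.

For each component E[X²] = Var + (mean)², giving I: 2.5088; II: 59; III: 22.295.
Overall E[X²] = 0.19·2.5088 + 0.42·59 + 0.39·22.295 = 33.9517.

33.952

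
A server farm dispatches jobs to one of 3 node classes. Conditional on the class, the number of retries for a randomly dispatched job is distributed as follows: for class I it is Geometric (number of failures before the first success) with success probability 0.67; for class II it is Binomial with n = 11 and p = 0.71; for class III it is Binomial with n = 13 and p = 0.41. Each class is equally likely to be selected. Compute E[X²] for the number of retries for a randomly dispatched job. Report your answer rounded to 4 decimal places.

31.9308

For each component E[X²] = Var + (mean)², giving I: 0.977723; II: 63.261; III: 31.5536.
Overall E[X²] = 0.333333·0.977723 + 0.333333·63.261 + 0.333333·31.5536 = 31.9308.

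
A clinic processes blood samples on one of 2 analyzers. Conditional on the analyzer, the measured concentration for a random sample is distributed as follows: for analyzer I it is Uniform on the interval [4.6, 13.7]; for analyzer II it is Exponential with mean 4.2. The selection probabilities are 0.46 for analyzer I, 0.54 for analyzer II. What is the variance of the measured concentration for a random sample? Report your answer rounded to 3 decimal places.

18.786

Per component, I: μ=9.15, E[X²]=90.6233; II: μ=4.2, E[X²]=35.28.
E[X] = 0.46·9.15 + 0.54·4.2 = 6.477.
E[X²] = 0.46·90.6233 + 0.54·35.28 = 60.7379.
Var(X) = E[X²] − (E[X])² = 60.7379 − 41.9515 = 18.7864.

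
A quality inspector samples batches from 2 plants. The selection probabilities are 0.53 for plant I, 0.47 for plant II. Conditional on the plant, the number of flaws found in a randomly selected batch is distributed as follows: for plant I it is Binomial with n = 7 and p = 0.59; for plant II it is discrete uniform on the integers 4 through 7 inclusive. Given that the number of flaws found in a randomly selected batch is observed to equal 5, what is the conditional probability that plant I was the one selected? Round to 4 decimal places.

0.5324

Likelihoods P(X=5 | ·): I: 0.252375; II: 0.25.
Posterior ∝ prior × likelihood. Numerator for I: 0.53·0.252375 = 0.133759.
Normalizing constant: 0.53·0.252375 + 0.47·0.25 = 0.251259.
P(I | observation) = 0.133759 / 0.251259 = 0.532355.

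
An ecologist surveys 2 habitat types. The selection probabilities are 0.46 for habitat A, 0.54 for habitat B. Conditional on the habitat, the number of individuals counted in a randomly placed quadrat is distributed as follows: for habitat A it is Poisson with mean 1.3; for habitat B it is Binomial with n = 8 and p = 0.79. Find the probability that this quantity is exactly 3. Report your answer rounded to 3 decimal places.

Conditional on each habitat, P(X = 3): A: 0.0997921; B: 0.0112763.
By total probability, P(X = 3) = 0.46·0.0997921 + 0.54·0.0112763 = 0.0519935.

0.052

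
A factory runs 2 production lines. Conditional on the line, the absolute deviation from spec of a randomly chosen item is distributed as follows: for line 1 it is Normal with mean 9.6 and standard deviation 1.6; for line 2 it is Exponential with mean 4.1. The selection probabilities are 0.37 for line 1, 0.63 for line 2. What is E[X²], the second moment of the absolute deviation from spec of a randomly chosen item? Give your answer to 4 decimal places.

For each component E[X²] = Var + (mean)², giving 1: 94.72; 2: 33.62.
Overall E[X²] = 0.37·94.72 + 0.63·33.62 = 56.227.

56.2270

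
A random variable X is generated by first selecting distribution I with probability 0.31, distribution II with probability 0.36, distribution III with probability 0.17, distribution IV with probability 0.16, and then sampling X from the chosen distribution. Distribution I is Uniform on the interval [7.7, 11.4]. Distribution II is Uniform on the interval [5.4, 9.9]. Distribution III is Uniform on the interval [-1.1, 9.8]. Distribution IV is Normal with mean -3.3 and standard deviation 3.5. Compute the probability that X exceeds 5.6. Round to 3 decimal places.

Conditional on each component, P(X > 5.6): I: 1; II: 0.955556; III: 0.385321; IV: 0.00549751.
By total probability, P(X > 5.6) = 0.31·1 + 0.36·0.955556 + 0.17·0.385321 + 0.16·0.00549751 = 0.720384.

0.720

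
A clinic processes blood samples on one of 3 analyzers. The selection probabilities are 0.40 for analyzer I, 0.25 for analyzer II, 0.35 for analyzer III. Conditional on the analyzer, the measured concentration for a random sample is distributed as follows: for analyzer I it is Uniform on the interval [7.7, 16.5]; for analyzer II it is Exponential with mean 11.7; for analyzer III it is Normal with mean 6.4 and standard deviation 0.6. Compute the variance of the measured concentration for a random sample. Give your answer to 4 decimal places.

43.9523

Per component, I: μ=12.1, E[X²]=152.863; II: μ=11.7, E[X²]=273.78; III: μ=6.4, E[X²]=41.32.
E[X] = 0.4·12.1 + 0.25·11.7 + 0.35·6.4 = 10.005.
E[X²] = 0.4·152.863 + 0.25·273.78 + 0.35·41.32 = 144.052.
Var(X) = E[X²] − (E[X])² = 144.052 − 100.1 = 43.9523.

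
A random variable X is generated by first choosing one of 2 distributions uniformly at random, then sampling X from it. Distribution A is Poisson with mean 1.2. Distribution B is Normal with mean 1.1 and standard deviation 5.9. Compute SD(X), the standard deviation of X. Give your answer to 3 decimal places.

Per component, A: μ=1.2, E[X²]=2.64; B: μ=1.1, E[X²]=36.02.
E[X] = 0.5·1.2 + 0.5·1.1 = 1.15.
E[X²] = 0.5·2.64 + 0.5·36.02 = 19.33.
Var(X) = E[X²] − (E[X])² = 19.33 − 1.3225 = 18.0075.
SD(X) = √18.0075 = 4.24352.

4.244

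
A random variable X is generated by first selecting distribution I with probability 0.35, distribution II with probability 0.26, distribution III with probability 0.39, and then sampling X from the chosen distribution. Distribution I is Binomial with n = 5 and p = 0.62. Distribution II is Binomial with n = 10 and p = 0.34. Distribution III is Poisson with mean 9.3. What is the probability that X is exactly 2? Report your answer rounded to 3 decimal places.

Conditional on each component, P(X = 2): I: 0.210928; II: 0.187293; III: 0.00395364.
By total probability, P(X = 2) = 0.35·0.210928 + 0.26·0.187293 + 0.39·0.00395364 = 0.124063.

0.124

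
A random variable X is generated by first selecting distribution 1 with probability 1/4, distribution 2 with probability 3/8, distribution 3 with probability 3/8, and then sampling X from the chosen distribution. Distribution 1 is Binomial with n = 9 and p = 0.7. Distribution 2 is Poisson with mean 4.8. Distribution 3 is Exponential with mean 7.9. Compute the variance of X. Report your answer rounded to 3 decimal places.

27.479

Per component, 1: μ=6.3, E[X²]=41.58; 2: μ=4.8, E[X²]=27.84; 3: μ=7.9, E[X²]=124.82.
E[X] = 0.25·6.3 + 0.375·4.8 + 0.375·7.9 = 6.3375.
E[X²] = 0.25·41.58 + 0.375·27.84 + 0.375·124.82 = 67.6425.
Var(X) = E[X²] − (E[X])² = 67.6425 − 40.1639 = 27.4786.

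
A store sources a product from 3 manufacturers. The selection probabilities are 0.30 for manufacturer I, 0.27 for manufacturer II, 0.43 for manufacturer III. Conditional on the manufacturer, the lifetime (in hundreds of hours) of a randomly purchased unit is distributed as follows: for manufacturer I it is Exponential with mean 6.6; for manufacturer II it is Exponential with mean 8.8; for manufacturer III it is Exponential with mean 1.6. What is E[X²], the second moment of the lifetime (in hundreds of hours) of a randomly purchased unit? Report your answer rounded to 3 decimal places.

For each component E[X²] = Var + (mean)², giving I: 87.12; II: 154.88; III: 5.12.
Overall E[X²] = 0.3·87.12 + 0.27·154.88 + 0.43·5.12 = 70.1552.

70.155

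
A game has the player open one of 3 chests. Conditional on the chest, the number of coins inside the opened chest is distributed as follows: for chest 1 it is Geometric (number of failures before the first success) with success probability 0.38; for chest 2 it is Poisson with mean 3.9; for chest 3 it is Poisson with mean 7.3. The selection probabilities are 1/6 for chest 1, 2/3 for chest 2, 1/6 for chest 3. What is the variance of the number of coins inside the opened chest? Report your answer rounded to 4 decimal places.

Per component, 1: μ=1.63158, E[X²]=6.95568; 2: μ=3.9, E[X²]=19.11; 3: μ=7.3, E[X²]=60.59.
E[X] = 0.166667·1.63158 + 0.666667·3.9 + 0.166667·7.3 = 4.0886.
E[X²] = 0.166667·6.95568 + 0.666667·19.11 + 0.166667·60.59 = 23.9976.
Var(X) = E[X²] − (E[X])² = 23.9976 − 16.7166 = 7.28099.

7.2810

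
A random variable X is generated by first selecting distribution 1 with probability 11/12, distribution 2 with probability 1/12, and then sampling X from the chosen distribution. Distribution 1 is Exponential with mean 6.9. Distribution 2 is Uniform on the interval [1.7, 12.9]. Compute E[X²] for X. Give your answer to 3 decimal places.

For each component E[X²] = Var + (mean)², giving 1: 95.22; 2: 63.7433.
Overall E[X²] = 0.916667·95.22 + 0.0833333·63.7433 = 92.5969.

92.597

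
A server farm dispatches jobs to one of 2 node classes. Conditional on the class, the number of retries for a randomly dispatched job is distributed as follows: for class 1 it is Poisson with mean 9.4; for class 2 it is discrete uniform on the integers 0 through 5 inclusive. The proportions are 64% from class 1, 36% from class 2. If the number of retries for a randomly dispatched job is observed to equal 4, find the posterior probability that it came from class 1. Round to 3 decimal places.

Likelihoods P(X=4 | ·): 1: 0.0269111; 2: 0.166667.
Posterior ∝ prior × likelihood. Numerator for 1: 0.64·0.0269111 = 0.0172231.
Normalizing constant: 0.64·0.0269111 + 0.36·0.166667 = 0.0772231.
P(1 | observation) = 0.0172231 / 0.0772231 = 0.223031.

0.223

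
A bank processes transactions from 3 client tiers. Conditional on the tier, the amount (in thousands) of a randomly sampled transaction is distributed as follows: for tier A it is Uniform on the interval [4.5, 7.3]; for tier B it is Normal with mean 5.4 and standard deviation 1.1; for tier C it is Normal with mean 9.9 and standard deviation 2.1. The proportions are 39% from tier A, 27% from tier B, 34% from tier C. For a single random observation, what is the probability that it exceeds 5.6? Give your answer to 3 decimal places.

Conditional on each tier, P(X > 5.6): A: 0.607143; B: 0.427863; C: 0.979701.
By total probability, P(X > 5.6) = 0.39·0.607143 + 0.27·0.427863 + 0.34·0.979701 = 0.685407.

0.685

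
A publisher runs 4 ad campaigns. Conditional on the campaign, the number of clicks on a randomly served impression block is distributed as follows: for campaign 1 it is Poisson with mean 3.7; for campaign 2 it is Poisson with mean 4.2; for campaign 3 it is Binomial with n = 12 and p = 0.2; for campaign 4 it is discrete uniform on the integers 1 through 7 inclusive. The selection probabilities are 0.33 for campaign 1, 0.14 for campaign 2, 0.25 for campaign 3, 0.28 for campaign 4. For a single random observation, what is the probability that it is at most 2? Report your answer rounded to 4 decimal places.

Conditional on each campaign, P(X ≤ 2): 1: 0.285433; 2: 0.210238; 3: 0.558346; 4: 0.285714.
By total probability, P(X ≤ 2) = 0.33·0.285433 + 0.14·0.210238 + 0.25·0.558346 + 0.28·0.285714 = 0.343213.

0.3432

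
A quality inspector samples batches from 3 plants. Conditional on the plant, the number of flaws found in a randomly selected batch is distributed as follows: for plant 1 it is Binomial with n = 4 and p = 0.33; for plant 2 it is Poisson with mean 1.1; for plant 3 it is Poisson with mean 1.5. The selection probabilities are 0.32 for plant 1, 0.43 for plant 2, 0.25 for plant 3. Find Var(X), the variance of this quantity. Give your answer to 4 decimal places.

Per component, 1: μ=1.32, E[X²]=2.6268; 2: μ=1.1, E[X²]=2.31; 3: μ=1.5, E[X²]=3.75.
E[X] = 0.32·1.32 + 0.43·1.1 + 0.25·1.5 = 1.2704.
E[X²] = 0.32·2.6268 + 0.43·2.31 + 0.25·3.75 = 2.77138.
Var(X) = E[X²] − (E[X])² = 2.77138 − 1.61392 = 1.15746.

1.1575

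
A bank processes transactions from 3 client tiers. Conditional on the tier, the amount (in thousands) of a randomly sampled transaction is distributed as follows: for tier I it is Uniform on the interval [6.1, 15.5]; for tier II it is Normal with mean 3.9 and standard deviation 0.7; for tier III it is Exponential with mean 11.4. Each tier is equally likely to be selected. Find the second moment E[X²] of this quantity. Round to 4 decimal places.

133.2078

For each component E[X²] = Var + (mean)², giving I: 124.003; II: 15.7; III: 259.92.
Overall E[X²] = 0.333333·124.003 + 0.333333·15.7 + 0.333333·259.92 = 133.208.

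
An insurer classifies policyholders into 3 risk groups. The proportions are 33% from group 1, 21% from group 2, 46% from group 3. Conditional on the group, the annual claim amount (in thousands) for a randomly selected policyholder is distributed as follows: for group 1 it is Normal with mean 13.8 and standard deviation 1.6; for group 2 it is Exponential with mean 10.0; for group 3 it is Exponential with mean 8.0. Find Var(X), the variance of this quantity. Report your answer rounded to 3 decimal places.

57.778

Per component, 1: μ=13.8, E[X²]=193; 2: μ=10, E[X²]=200; 3: μ=8, E[X²]=128.
E[X] = 0.33·13.8 + 0.21·10 + 0.46·8 = 10.334.
E[X²] = 0.33·193 + 0.21·200 + 0.46·128 = 164.57.
Var(X) = E[X²] − (E[X])² = 164.57 − 106.792 = 57.7784.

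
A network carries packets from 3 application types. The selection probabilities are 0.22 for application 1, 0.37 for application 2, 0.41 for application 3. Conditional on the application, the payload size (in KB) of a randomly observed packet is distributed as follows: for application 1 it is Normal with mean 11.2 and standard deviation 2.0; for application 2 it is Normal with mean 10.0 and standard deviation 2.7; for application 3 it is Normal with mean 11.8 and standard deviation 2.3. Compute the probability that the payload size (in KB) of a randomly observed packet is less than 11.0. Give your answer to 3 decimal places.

Conditional on each application, P(X < 11.0): 1: 0.460172; 2: 0.644447; 3: 0.363985.
By total probability, P(X < 11.0) = 0.22·0.460172 + 0.37·0.644447 + 0.41·0.363985 = 0.488917.

0.489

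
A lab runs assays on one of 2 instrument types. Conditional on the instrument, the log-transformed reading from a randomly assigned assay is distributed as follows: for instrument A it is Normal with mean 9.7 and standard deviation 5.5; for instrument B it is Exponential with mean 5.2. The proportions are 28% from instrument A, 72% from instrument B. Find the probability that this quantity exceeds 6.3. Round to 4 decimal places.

Conditional on each instrument, P(X > 6.3): A: 0.731772; B: 0.297739.
By total probability, P(X > 6.3) = 0.28·0.731772 + 0.72·0.297739 = 0.419268.

0.4193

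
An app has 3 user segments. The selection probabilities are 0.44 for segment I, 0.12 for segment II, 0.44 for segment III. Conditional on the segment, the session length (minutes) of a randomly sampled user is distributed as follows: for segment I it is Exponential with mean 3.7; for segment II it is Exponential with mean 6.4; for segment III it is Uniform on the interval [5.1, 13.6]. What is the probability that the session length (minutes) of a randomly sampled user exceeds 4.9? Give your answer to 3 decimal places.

0.613

Conditional on each segment, P(X > 4.9): I: 0.265983; II: 0.465043; III: 1.
By total probability, P(X > 4.9) = 0.44·0.265983 + 0.12·0.465043 + 0.44·1 = 0.612838.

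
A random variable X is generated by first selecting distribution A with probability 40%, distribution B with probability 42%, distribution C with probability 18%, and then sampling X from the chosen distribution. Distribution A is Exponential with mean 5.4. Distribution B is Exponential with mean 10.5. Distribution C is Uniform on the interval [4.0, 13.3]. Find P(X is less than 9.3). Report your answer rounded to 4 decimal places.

0.6779

Conditional on each component, P(X < 9.3): A: 0.821331; B: 0.587581; C: 0.569892.
By total probability, P(X < 9.3) = 0.4·0.821331 + 0.42·0.587581 + 0.18·0.569892 = 0.677897.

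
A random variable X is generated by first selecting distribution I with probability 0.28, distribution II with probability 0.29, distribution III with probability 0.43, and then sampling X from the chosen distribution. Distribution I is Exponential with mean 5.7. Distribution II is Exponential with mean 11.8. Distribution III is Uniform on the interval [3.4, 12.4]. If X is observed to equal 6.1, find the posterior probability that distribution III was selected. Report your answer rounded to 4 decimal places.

0.6026

Likelihoods f(6.1 | ·): I: 0.0601664; II: 0.050537; III: 0.111111.
Posterior ∝ prior × likelihood. Numerator for III: 0.43·0.111111 = 0.0477778.
Normalizing constant: 0.28·0.0601664 + 0.29·0.050537 + 0.43·0.111111 = 0.0792801.
P(III | observation) = 0.0477778 / 0.0792801 = 0.602645.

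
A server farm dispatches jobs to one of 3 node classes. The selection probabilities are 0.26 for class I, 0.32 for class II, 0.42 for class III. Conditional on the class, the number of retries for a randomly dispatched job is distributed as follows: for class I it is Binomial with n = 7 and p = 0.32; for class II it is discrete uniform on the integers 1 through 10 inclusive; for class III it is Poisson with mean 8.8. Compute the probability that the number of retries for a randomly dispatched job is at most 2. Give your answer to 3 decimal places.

Conditional on each class, P(X ≤ 2): I: 0.601347; II: 0.2; III: 0.00731357.
By total probability, P(X ≤ 2) = 0.26·0.601347 + 0.32·0.2 + 0.42·0.00731357 = 0.223422.

0.223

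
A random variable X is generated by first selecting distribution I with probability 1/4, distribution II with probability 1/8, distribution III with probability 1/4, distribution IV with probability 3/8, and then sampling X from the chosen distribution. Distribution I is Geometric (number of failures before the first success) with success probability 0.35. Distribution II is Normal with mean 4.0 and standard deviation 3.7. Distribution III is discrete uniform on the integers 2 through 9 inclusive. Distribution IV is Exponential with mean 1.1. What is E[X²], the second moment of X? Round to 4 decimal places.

For each component E[X²] = Var + (mean)², giving I: 8.7551; II: 29.69; III: 35.5; IV: 2.42.
Overall E[X²] = 0.25·8.7551 + 0.125·29.69 + 0.25·35.5 + 0.375·2.42 = 15.6825.

15.6825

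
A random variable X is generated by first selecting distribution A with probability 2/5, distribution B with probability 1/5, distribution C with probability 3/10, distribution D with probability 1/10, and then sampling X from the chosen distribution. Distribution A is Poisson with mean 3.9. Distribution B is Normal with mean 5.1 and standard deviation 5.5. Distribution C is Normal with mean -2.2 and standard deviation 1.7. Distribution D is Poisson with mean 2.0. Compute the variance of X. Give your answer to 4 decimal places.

17.3206

Per component, A: μ=3.9, E[X²]=19.11; B: μ=5.1, E[X²]=56.26; C: μ=-2.2, E[X²]=7.73; D: μ=2, E[X²]=6.
E[X] = 0.4·3.9 + 0.2·5.1 + 0.3·-2.2 + 0.1·2 = 2.12.
E[X²] = 0.4·19.11 + 0.2·56.26 + 0.3·7.73 + 0.1·6 = 21.815.
Var(X) = E[X²] − (E[X])² = 21.815 − 4.4944 = 17.3206.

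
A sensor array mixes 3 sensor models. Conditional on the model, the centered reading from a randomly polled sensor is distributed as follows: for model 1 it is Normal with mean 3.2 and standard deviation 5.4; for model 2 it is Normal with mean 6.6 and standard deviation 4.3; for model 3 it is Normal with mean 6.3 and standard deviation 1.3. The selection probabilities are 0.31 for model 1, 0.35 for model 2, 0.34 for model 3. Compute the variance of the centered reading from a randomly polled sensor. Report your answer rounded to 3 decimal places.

18.364

Per component, 1: μ=3.2, E[X²]=39.4; 2: μ=6.6, E[X²]=62.05; 3: μ=6.3, E[X²]=41.38.
E[X] = 0.31·3.2 + 0.35·6.6 + 0.34·6.3 = 5.444.
E[X²] = 0.31·39.4 + 0.35·62.05 + 0.34·41.38 = 48.0007.
Var(X) = E[X²] − (E[X])² = 48.0007 − 29.6371 = 18.3636.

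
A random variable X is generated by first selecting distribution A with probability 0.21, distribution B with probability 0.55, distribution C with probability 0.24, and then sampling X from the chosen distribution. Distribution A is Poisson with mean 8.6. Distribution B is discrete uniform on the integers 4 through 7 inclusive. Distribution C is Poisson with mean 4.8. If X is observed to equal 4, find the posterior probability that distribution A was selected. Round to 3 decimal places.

0.046

Likelihoods P(X=4 | ·): A: 0.0419614; B: 0.25; C: 0.182029.
Posterior ∝ prior × likelihood. Numerator for A: 0.21·0.0419614 = 0.0088119.
Normalizing constant: 0.21·0.0419614 + 0.55·0.25 + 0.24·0.182029 = 0.189999.
P(A | observation) = 0.0088119 / 0.189999 = 0.0463787.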